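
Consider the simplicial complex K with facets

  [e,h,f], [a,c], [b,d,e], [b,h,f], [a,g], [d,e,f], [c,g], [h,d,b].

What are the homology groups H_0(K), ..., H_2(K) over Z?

We work with the vertex ordering a < b < c < d < e < f < g < h. The simplices of K, each written with vertices in increasing order, are:

  0-simplices (8): a, b, c, d, e, f, g, h
  1-simplices (13): ac, ag, bd, be, bf, bh, cg, de, df, dh, ef, eh, fh
  2-simplices (5): bde, bdh, bfh, def, efh

so the chain groups are C_0 ≅ Z^8, C_1 ≅ Z^13, C_2 ≅ Z^5.

Boundary ∂_1: C_1 → C_0 is given by ∂[p,q] = [q] − [p].
The 8×13 boundary matrix has rank 6 and Smith normal form diag(1,1,1,1,1,1).

Boundary ∂_2: C_2 → C_1 sends each 2-simplex [p,q,r] to [q,r] − [p,r] + [p,q]. For instance
  ∂bfh = fh − bh + bf,
  ∂bdh = dh − bh + bd.
As a 13×5 matrix over Z this has rank 5, with invariant factors (1,1,1,1,1).

Now H_k = ker ∂_k / im ∂_{k+1}, so:

  H_0: rank C_0 − rank ∂_1 = 8 − 6 = 2, and the invariant factors of ∂_1 are all 1, so H_0 ≅ Z^2.
  H_1: rank ker ∂_1 − rank ∂_2 = (13 − 6) − 5 = 2, and the invariant factors of ∂_2 are all 1, so H_1 ≅ Z^2.
  H_2: rank ker ∂_2 − rank ∂_3 = (5 − 5) − 0 = 0, and there is no ∂_3, so H_2 ≅ 0.

(K is a triangulation of the disjoint union of the Möbius band and the circle S^1.)

H_0 ≅ Z^2,  H_1 ≅ Z^2,  H_2 = 0.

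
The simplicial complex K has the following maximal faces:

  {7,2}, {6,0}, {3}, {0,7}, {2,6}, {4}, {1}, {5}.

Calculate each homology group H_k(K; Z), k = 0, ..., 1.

H_0 ≅ Z^5,  H_1 ≅ Z.

Fix the vertex order 0 < 1 < 2 < 3 < 4 < 5 < 6 < 7 and write every simplex with vertices in increasing order. Then dim K = 1 and the simplices of K are:

  0-simplices (8): [0], [1], [2], [3], [4], [5], [6], [7]
  1-simplices (4): [0,6], [0,7], [2,6], [2,7]

Hence C_0 ≅ Z^8, C_1 ≅ Z^4.

The boundary map ∂_1: C_1 → C_0 maps an edge to its endpoints' difference, ∂[p,q] = q − p.
This gives a 8×4 integer matrix of rank 3; reducing to Smith normal form yields diagonal entries (1,1,1).

Computing H_k = (kernel of ∂_k) / (image of ∂_{k+1}):

  H_0: rank C_0 − rank ∂_1 = 8 − 3 = 5, and the invariant factors of ∂_1 are all 1, so H_0 = Z^5.
  H_1: rank ker ∂_1 − rank ∂_2 = (4 − 3) − 0 = 1, and there is no ∂_2, so H_1 = Z.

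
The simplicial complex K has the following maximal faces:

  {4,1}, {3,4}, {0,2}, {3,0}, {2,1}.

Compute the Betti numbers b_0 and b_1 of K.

Order the vertices as 0 < 1 < 2 < 3 < 4. Listing each simplex with vertices in this order, K has dimension 1 with simplices:

  0-simplices (5): [0], [1], [2], [3], [4]
  1-simplices (5): [0,2], [0,3], [1,2], [1,4], [3,4]

so the chain groups are C_0 ≅ Z^5, C_1 ≅ Z^5.

∂_1: C_1 → C_0 maps an edge to its endpoints' difference, ∂[p,q] = q − p. For instance
  ∂[3,4] = [4] − [3].
As a 5×5 matrix over Z this has rank 4, with invariant factors (1,1,1,1).

Computing H_k = (kernel of ∂_k) / (image of ∂_{k+1}):

  H_0: rank C_0 − rank ∂_1 = 5 − 4 = 1, and the invariant factors of ∂_1 are all 1, so H_0 ≅ Z.
  H_1: rank ker ∂_1 − rank ∂_2 = (5 − 4) − 0 = 1, and there is no ∂_2, so H_1 ≅ Z.

(K is a triangulation of the circle S^1.)

Hence the Betti numbers are b_0 = 1, b_1 = 1.

b_0 = 1, b_1 = 1.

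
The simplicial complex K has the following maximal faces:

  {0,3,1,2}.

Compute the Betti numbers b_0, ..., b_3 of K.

b_0 = 1, b_1 = 0, b_2 = 0, b_3 = 0.

We work with the vertex ordering 0 < 1 < 2 < 3. The simplices of K, each written with vertices in increasing order, are:

  0-simplices (4): [0], [1], [2], [3]
  1-simplices (6): [0,1], [0,2], [0,3], [1,2], [1,3], [2,3]
  2-simplices (4): [0,1,2], [0,1,3], [0,2,3], [1,2,3]
  3-simplices (1): [0,1,2,3]

giving chain groups C_0 ≅ Z^4, C_1 ≅ Z^6, C_2 ≅ Z^4, C_3 ≅ Z^1.

∂_1: C_1 → C_0 maps an edge to its endpoints' difference, ∂[p,q] = q − p.
As a 4×6 matrix over Z this has rank 3, with invariant factors (1,1,1).

Boundary ∂_2: C_2 → C_1 maps a triangle to the signed sum of its edges. For instance
  ∂[0,1,2] = [1,2] − [0,2] + [0,1],
  ∂[1,2,3] = [2,3] − [1,3] + [1,2].
As a 6×4 matrix over Z this has rank 3, with invariant factors (1,1,1).

∂_3: C_3 → C_2 sends each 3-simplex σ to the alternating sum Σ_i (−1)^i (σ with its i-th vertex removed). For instance
  ∂[0,1,2,3] = [1,2,3] − [0,2,3] + [0,1,3] − [0,1,2].
The 4×1 boundary matrix has rank 1 and Smith normal form diag(1).

Computing H_k = (kernel of ∂_k) / (image of ∂_{k+1}):

  H_0: rank C_0 − rank ∂_1 = 4 − 3 = 1, and the invariant factors of ∂_1 are all 1, so H_0 ≅ Z.
  H_1: rank ker ∂_1 − rank ∂_2 = (6 − 3) − 3 = 0, and the invariant factors of ∂_2 are all 1, so H_1 ≅ 0.
  H_2: rank ker ∂_2 − rank ∂_3 = (4 − 3) − 1 = 0, and the invariant factors of ∂_3 are all 1, so H_2 ≅ 0.
  H_3: rank ker ∂_3 − rank ∂_4 = (1 − 1) − 0 = 0, and there is no ∂_4, so H_3 ≅ 0.

As a check, the Euler characteristic is 4 − 6 + 4 − 1 = 1, which agrees with 1 − 0 + 0 − 0 = 1.

Hence the Betti numbers are b_0 = 1, b_1 = 0, b_2 = 0, b_3 = 0.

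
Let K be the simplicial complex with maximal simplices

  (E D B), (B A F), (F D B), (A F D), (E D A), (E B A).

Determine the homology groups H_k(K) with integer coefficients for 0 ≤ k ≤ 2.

Fix the vertex order A < B < D < E < F and write every simplex with vertices in increasing order. Then dim K = 2 and the simplices of K are:

  0-simplices (5): A, B, D, E, F
  1-simplices (9): AB, AD, AE, AF, BD, BE, BF, DE, DF
  2-simplices (6): ABE, ABF, ADE, ADF, BDE, BDF

Hence C_0 ≅ Z^5, C_1 ≅ Z^9, C_2 ≅ Z^6.

Boundary ∂_1: C_1 → C_0 maps an edge to its endpoints' difference, ∂[p,q] = q − p. For instance
  ∂AE = E − A.
As a 5×9 matrix over Z this has rank 4, with invariant factors (1,1,1,1).

The boundary map ∂_2: C_2 → C_1 maps a triangle to the signed sum of its edges. For instance
  ∂ADF = DF − AF + AD,
  ∂ADE = DE − AE + AD.
The 9×6 boundary matrix has rank 5 and Smith normal form diag(1,1,1,1,1).

Reading off H_k = ker ∂_k / im ∂_{k+1}:

  H_0: rank C_0 − rank ∂_1 = 5 − 4 = 1, and the invariant factors of ∂_1 are all 1, so H_0 ≅ Z.
  H_1: rank ker ∂_1 − rank ∂_2 = (9 − 4) − 5 = 0, and the invariant factors of ∂_2 are all 1, so H_1 ≅ 0.
  H_2: rank ker ∂_2 − rank ∂_3 = (6 − 5) − 0 = 1, and there is no ∂_3, so H_2 ≅ Z.

(K is a triangulation of the 2-sphere S^2.)

H_0 ≅ Z,  H_1 = 0,  H_2 ≅ Z.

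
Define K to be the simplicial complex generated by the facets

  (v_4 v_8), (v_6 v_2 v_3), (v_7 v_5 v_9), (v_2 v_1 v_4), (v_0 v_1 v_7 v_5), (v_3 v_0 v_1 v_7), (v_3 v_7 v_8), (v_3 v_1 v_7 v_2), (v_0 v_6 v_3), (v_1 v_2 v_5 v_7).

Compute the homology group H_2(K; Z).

H_2 = 0.

Fix the vertex order v_0 < v_1 < v_2 < v_3 < v_4 < v_5 < v_6 < v_7 < v_8 < v_9 and write every simplex with vertices in increasing order. Then dim K = 3 and the simplices of K are:

  0-simplices (10): [v_0], [v_1], [v_2], [v_3], [v_4], [v_5], [v_6], [v_7], [v_8], [v_9]
  1-simplices (23): (23 of them)
  2-simplices (17): (17 of them)
  3-simplices (4): [v_0,v_1,v_3,v_7], [v_0,v_1,v_5,v_7], [v_1,v_2,v_3,v_7], [v_1,v_2,v_5,v_7]

so the chain groups are C_0 ≅ Z^10, C_1 ≅ Z^23, C_2 ≅ Z^17, C_3 ≅ Z^4.

∂_1: C_1 → C_0 is given by ∂[p,q] = [q] − [p]. For instance
  ∂[v_3,v_7] = [v_7] − [v_3].
The resulting 10×23 matrix has rank 9, and its Smith normal form has invariant factors (1,1,1,1,1,1,1,1,1).

Boundary ∂_2: C_2 → C_1 acts by ∂[p,q,r] = [q,r] − [p,r] + [p,q]. For instance
  ∂[v_0,v_1,v_7] = [v_1,v_7] − [v_0,v_7] + [v_0,v_1],
  ∂[v_2,v_5,v_7] = [v_5,v_7] − [v_2,v_7] + [v_2,v_5].
The resulting 23×17 matrix has rank 13, and its Smith normal form has invariant factors (1,1,1,1,1,1,1,1,1,1,1,1,1).

Boundary ∂_3: C_3 → C_2 sends each 3-simplex σ to the alternating sum Σ_i (−1)^i (σ with its i-th vertex removed). For instance
  ∂[v_0,v_1,v_3,v_7] = [v_1,v_3,v_7] − [v_0,v_3,v_7] + [v_0,v_1,v_7] − [v_0,v_1,v_3],
  ∂[v_0,v_1,v_5,v_7] = [v_1,v_5,v_7] − [v_0,v_5,v_7] + [v_0,v_1,v_7] − [v_0,v_1,v_5].
The resulting 17×4 matrix has rank 4, and its Smith normal form has invariant factors (1,1,1,1).

From H_k ≅ ker(∂_k) / im(∂_{k+1}) we obtain:

  H_2: rank ker ∂_2 − rank ∂_3 = (17 − 13) − 4 = 0, and the invariant factors of ∂_3 are all 1, so H_2 ≅ 0.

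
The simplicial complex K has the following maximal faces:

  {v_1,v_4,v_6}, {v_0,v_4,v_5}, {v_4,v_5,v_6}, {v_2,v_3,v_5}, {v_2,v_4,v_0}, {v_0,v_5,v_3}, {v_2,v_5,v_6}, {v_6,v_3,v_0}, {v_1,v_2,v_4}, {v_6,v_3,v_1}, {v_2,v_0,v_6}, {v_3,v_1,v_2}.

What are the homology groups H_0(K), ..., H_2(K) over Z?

Order the vertices as v_0 < v_1 < v_2 < v_3 < v_4 < v_5 < v_6. Listing each simplex with vertices in this order, K has dimension 2 with simplices:

  0-simplices (7): [v_0], [v_1], [v_2], [v_3], [v_4], [v_5], [v_6]
  1-simplices (18): (18 of them)
  2-simplices (12): (12 of them)

so the chain groups are C_0 ≅ Z^7, C_1 ≅ Z^18, C_2 ≅ Z^12.

∂_1: C_1 → C_0 is given by ∂[p,q] = [q] − [p]. For instance
  ∂[v_4,v_6] = [v_6] − [v_4].
The resulting 7×18 matrix has rank 6, and its Smith normal form has invariant factors (1,1,1,1,1,1).

Boundary ∂_2: C_2 → C_1 sends each 2-simplex [p,q,r] to [q,r] − [p,r] + [p,q]. For instance
  ∂[v_2,v_3,v_5] = [v_3,v_5] − [v_2,v_5] + [v_2,v_3],
  ∂[v_0,v_3,v_6] = [v_3,v_6] − [v_0,v_6] + [v_0,v_3].
The 18×12 boundary matrix has rank 12 and Smith normal form diag(1,1,1,1,1,1,1,1,1,1,1,2).

Reading off H_k = ker ∂_k / im ∂_{k+1}:

  H_0: rank C_0 − rank ∂_1 = 7 − 6 = 1, and the invariant factors of ∂_1 are all 1, so H_0 ≅ Z.
  H_1: rank ker ∂_1 − rank ∂_2 = (18 − 6) − 12 = 0, and ∂_2 has invariant factor 2 > 1, so H_1 ≅ Z/2Z.
  H_2: rank ker ∂_2 − rank ∂_3 = (12 − 12) − 0 = 0, and there is no ∂_3, so H_2 ≅ 0.

As a check, the Euler characteristic is 7 − 18 + 12 = 1, which agrees with 1 − 0 + 0 = 1.
(K is a triangulation of the real projective plane RP^2.)

H_0 = Z,  H_1 = Z/2Z,  H_2 = 0.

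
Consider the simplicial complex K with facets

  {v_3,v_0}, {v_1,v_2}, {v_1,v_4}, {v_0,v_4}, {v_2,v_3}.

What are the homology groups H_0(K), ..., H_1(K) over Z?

H_0 ≅ Z,  H_1 ≅ Z.

Fix the vertex order v_0 < v_1 < v_2 < v_3 < v_4 and write every simplex with vertices in increasing order. Then dim K = 1 and the simplices of K are:

  0-simplices (5): [v_0], [v_1], [v_2], [v_3], [v_4]
  1-simplices (5): [v_0,v_3], [v_0,v_4], [v_1,v_2], [v_1,v_4], [v_2,v_3]

Hence C_0 ≅ Z^5, C_1 ≅ Z^5.

∂_1: C_1 → C_0 maps an edge to its endpoints' difference, ∂[p,q] = q − p. For instance
  ∂[v_2,v_3] = [v_3] − [v_2].
The resulting 5×5 matrix has rank 4, and its Smith normal form has invariant factors (1,1,1,1).

Now H_k = ker ∂_k / im ∂_{k+1}, so:

  H_0: rank C_0 − rank ∂_1 = 5 − 4 = 1, and the invariant factors of ∂_1 are all 1, so H_0 = Z.
  H_1: rank ker ∂_1 − rank ∂_2 = (5 − 4) − 0 = 1, and there is no ∂_2, so H_1 = Z.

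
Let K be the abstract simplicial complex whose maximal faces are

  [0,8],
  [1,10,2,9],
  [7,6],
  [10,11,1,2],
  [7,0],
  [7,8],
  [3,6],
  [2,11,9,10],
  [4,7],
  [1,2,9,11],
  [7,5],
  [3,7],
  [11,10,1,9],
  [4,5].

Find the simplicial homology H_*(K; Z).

K has 12 vertices, 19 edges, 10 triangles, 5 3-simplices.
rank ∂_0 = 0, rank ∂_1 = 10 ⇒ b_0 = 12 − 0 − 10 = 2; all invariant factors of ∂_1 are 1 so no torsion. So H_0 = Z^2.
rank ∂_1 = 10, rank ∂_2 = 6 ⇒ b_1 = 19 − 10 − 6 = 3; all invariant factors of ∂_2 are 1 so no torsion. So H_1 = Z^3.
rank ∂_2 = 6, rank ∂_3 = 4 ⇒ b_2 = 10 − 6 − 4 = 0; all invariant factors of ∂_3 are 1 so no torsion. So H_2 = 0.
rank ∂_3 = 4, rank ∂_4 = 0 ⇒ b_3 = 5 − 4 − 0 = 1. So H_3 = Z.

H_0 = Z^2,  H_1 = Z^3,  H_2 = 0,  H_3 = Z.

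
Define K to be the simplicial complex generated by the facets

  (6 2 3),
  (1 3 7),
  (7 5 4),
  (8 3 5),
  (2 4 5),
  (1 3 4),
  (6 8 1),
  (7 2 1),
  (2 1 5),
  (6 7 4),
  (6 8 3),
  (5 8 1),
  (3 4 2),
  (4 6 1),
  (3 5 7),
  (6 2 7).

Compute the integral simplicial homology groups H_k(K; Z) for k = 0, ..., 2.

Fix the vertex order 1 < 2 < 3 < 4 < 5 < 6 < 7 < 8 and write every simplex with vertices in increasing order. Then dim K = 2 and the simplices of K are:

  0-simplices (8): [1], [2], [3], [4], [5], [6], [7], [8]
  1-simplices (24): (24 of them)
  2-simplices (16): [1,2,5], [1,2,7], [1,3,4], [1,3,7], [1,4,6], [1,5,8], [1,6,8], [2,3,4], [2,3,6], [2,4,5], [2,6,7], [3,5,7], [3,5,8], [3,6,8], [4,5,7], [4,6,7]

so the chain groups are C_0 ≅ Z^8, C_1 ≅ Z^24, C_2 ≅ Z^16.

The boundary map ∂_1: C_1 → C_0 is given by ∂[p,q] = [q] − [p].
This gives a 8×24 integer matrix of rank 7; reducing to Smith normal form yields diagonal entries (1,1,1,1,1,1,1).

∂_2: C_2 → C_1 acts by ∂[p,q,r] = [q,r] − [p,r] + [p,q]. For instance
  ∂[1,3,4] = [3,4] − [1,4] + [1,3],
  ∂[4,6,7] = [6,7] − [4,7] + [4,6].
As a 24×16 matrix over Z this has rank 15, with invariant factors (1,1,1,1,1,1,1,1,1,1,1,1,1,1,1).

Computing H_k = (kernel of ∂_k) / (image of ∂_{k+1}):

  H_0: rank C_0 − rank ∂_1 = 8 − 7 = 1, and the invariant factors of ∂_1 are all 1, so H_0 ≅ Z.
  H_1: rank ker ∂_1 − rank ∂_2 = (24 − 7) − 15 = 2, and the invariant factors of ∂_2 are all 1, so H_1 ≅ Z^2.
  H_2: rank ker ∂_2 − rank ∂_3 = (16 − 15) − 0 = 1, and there is no ∂_3, so H_2 ≅ Z.

As a check, the Euler characteristic is 8 − 24 + 16 = 0, which agrees with 1 − 2 + 1 = 0.

H_0 ≅ Z,  H_1 ≅ Z^2,  H_2 ≅ Z.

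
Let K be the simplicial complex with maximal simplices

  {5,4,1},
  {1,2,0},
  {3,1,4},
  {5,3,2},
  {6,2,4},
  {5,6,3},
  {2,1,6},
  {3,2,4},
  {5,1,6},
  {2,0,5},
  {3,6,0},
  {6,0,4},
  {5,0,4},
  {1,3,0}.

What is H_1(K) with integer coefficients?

H_1 ≅ Z^2.

Fix the vertex order 0 < 1 < 2 < 3 < 4 < 5 < 6 and write every simplex with vertices in increasing order. Then dim K = 2 and the simplices of K are:

  0-simplices (7): [0], [1], [2], [3], [4], [5], [6]
  1-simplices (21): [0,1], [0,2], [0,3], [0,4], [0,5], [0,6], [1,2], [1,3], [1,4], [1,5], [1,6], [2,3], [2,4], [2,5], [2,6], [3,4], [3,5], [3,6], [4,5], [4,6], [5,6]
  2-simplices (14): [0,1,2], [0,1,3], [0,2,5], [0,3,6], [0,4,5], [0,4,6], [1,2,6], [1,3,4], [1,4,5], [1,5,6], [2,3,4], [2,3,5], [2,4,6], [3,5,6]

giving chain groups C_0 ≅ Z^7, C_1 ≅ Z^21, C_2 ≅ Z^14.

The boundary map ∂_1: C_1 → C_0 sends each edge [p,q] (with p < q) to q − p.
The resulting 7×21 matrix has rank 6, and its Smith normal form has invariant factors (1,1,1,1,1,1).

The boundary map ∂_2: C_2 → C_1 maps a triangle to the signed sum of its edges. For instance
  ∂[1,4,5] = [4,5] − [1,5] + [1,4],
  ∂[0,4,6] = [4,6] − [0,6] + [0,4].
This gives a 21×14 integer matrix of rank 13; reducing to Smith normal form yields diagonal entries (1,1,1,1,1,1,1,1,1,1,1,1,1).

Reading off H_k = ker ∂_k / im ∂_{k+1}:

  H_1: rank ker ∂_1 − rank ∂_2 = (21 − 6) − 13 = 2, and the invariant factors of ∂_2 are all 1, so H_1 ≅ Z^2.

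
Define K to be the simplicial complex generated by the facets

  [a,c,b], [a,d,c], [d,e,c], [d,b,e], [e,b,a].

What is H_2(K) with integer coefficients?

Fix the vertex order a < b < c < d < e and write every simplex with vertices in increasing order. Then dim K = 2 and the simplices of K are:

  0-simplices (5): a, b, c, d, e
  1-simplices (10): ab, ac, ad, ae, bc, bd, be, cd, ce, de
  2-simplices (5): abc, abe, acd, bde, cde

so the chain groups are C_0 ≅ Z^5, C_1 ≅ Z^10, C_2 ≅ Z^5.

The boundary map ∂_1: C_1 → C_0 is given by ∂[p,q] = [q] − [p]. For instance
  ∂bd = d − b.
The resulting 5×10 matrix has rank 4, and its Smith normal form has invariant factors (1,1,1,1).

Boundary ∂_2: C_2 → C_1 maps a triangle to the signed sum of its edges. For instance
  ∂bde = de − be + bd,
  ∂acd = cd − ad + ac.
The resulting 10×5 matrix has rank 5, and its Smith normal form has invariant factors (1,1,1,1,1).

Reading off H_k = ker ∂_k / im ∂_{k+1}:

  H_2: rank ker ∂_2 − rank ∂_3 = (5 − 5) − 0 = 0, and there is no ∂_3, so H_2 ≅ 0.

(K is a triangulation of the Möbius band.)

H_2 ≅ 0.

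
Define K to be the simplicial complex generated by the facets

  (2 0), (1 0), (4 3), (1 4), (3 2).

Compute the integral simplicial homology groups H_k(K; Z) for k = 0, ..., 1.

K has 5 vertices, 5 edges.
rank ∂_0 = 0, rank ∂_1 = 4 ⇒ b_0 = 5 − 0 − 4 = 1; all invariant factors of ∂_1 are 1 so no torsion. So H_0 = Z.
rank ∂_1 = 4, rank ∂_2 = 0 ⇒ b_1 = 5 − 4 − 0 = 1. So H_1 = Z.

H_0 = Z,  H_1 = Z.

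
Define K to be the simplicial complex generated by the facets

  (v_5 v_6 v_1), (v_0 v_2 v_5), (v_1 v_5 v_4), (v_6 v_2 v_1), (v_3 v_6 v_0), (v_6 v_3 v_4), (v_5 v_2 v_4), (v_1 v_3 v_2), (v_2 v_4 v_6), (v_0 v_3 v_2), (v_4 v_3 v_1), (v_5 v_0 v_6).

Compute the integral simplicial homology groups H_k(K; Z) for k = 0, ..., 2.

H_0 = Z,  H_1 = Z/2,  H_2 = 0.

Take the total order v_0 < v_1 < v_2 < v_3 < v_4 < v_5 < v_6 on the vertex set. Then K (dimension 2) consists of the simplices:

  0-simplices (7): [v_0], [v_1], [v_2], [v_3], [v_4], [v_5], [v_6]
  1-simplices (18): (18 of them)
  2-simplices (12): (12 of them)

so the chain groups are C_0 ≅ Z^7, C_1 ≅ Z^18, C_2 ≅ Z^12.

∂_1: C_1 → C_0 sends each edge [p,q] (with p < q) to q − p. For instance
  ∂[v_0,v_6] = [v_6] − [v_0].
As a 7×18 matrix over Z this has rank 6, with invariant factors (1,1,1,1,1,1).

The boundary map ∂_2: C_2 → C_1 acts by ∂[p,q,r] = [q,r] − [p,r] + [p,q]. For instance
  ∂[v_3,v_4,v_6] = [v_4,v_6] − [v_3,v_6] + [v_3,v_4],
  ∂[v_0,v_2,v_5] = [v_2,v_5] − [v_0,v_5] + [v_0,v_2].
The resulting 18×12 matrix has rank 12, and its Smith normal form has invariant factors (1,1,1,1,1,1,1,1,1,1,1,2).

Now H_k = ker ∂_k / im ∂_{k+1}, so:

  H_0: rank C_0 − rank ∂_1 = 7 − 6 = 1, and the invariant factors of ∂_1 are all 1, so H_0 = Z.
  H_1: rank ker ∂_1 − rank ∂_2 = (18 − 6) − 12 = 0, and ∂_2 has invariant factor 2 > 1, so H_1 = Z/2.
  H_2: rank ker ∂_2 − rank ∂_3 = (12 − 12) − 0 = 0, and there is no ∂_3, so H_2 = 0.

As a check, the Euler characteristic is 7 − 18 + 12 = 1, which agrees with 1 − 0 + 0 = 1.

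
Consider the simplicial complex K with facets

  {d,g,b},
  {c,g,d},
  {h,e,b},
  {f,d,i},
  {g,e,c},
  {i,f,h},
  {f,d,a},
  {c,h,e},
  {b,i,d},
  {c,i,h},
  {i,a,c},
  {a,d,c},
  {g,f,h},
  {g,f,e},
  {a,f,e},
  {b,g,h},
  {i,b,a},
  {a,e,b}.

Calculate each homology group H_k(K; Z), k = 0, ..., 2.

We work with the vertex ordering a < b < c < d < e < f < g < h < i. The simplices of K, each written with vertices in increasing order, are:

  0-simplices (9): a, b, c, d, e, f, g, h, i
  1-simplices (27): ab, ac, ad, ae, af, ai, bd, be, bg, bh, bi, cd, ce, cg, ch, ci, df, dg, di, ef, eg, eh, fg, fh, fi, gh, hi
  2-simplices (18): abe, abi, acd, aci, adf, aef, bdg, bdi, beh, bgh, cdg, ceg, ceh, chi, dfi, efg, fgh, fhi

giving chain groups C_0 ≅ Z^9, C_1 ≅ Z^27, C_2 ≅ Z^18.

∂_1: C_1 → C_0 is given by ∂[p,q] = [q] − [p]. For instance
  ∂ci = i − c.
As a 9×27 matrix over Z this has rank 8, with invariant factors (1,1,1,1,1,1,1,1).

The boundary map ∂_2: C_2 → C_1 acts by ∂[p,q,r] = [q,r] − [p,r] + [p,q]. For instance
  ∂efg = fg − eg + ef,
  ∂ceh = eh − ch + ce.
The 27×18 boundary matrix has rank 18 and Smith normal form diag(1,1,1,1,1,1,1,1,1,1,1,1,1,1,1,1,1,2).

From H_k ≅ ker(∂_k) / im(∂_{k+1}) we obtain:

  H_0: rank C_0 − rank ∂_1 = 9 − 8 = 1, and the invariant factors of ∂_1 are all 1, so H_0 = Z.
  H_1: rank ker ∂_1 − rank ∂_2 = (27 − 8) − 18 = 1, and ∂_2 has invariant factor 2 > 1, so H_1 = Z ⊕ Z/2.
  H_2: rank ker ∂_2 − rank ∂_3 = (18 − 18) − 0 = 0, and there is no ∂_3, so H_2 = 0.

(K is a triangulation of the Klein bottle.)

H_0 = Z,  H_1 = Z ⊕ Z/2,  H_2 = 0.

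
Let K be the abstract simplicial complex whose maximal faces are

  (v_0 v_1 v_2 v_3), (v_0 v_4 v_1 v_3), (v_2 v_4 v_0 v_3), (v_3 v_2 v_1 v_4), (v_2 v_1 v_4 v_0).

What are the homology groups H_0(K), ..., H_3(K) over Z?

H_0 = Z,  H_1 = 0,  H_2 = 0,  H_3 = Z.

Fix the vertex order v_0 < v_1 < v_2 < v_3 < v_4 and write every simplex with vertices in increasing order. Then dim K = 3 and the simplices of K are:

  0-simplices (5): [v_0], [v_1], [v_2], [v_3], [v_4]
  1-simplices (10): [v_0,v_1], [v_0,v_2], [v_0,v_3], [v_0,v_4], [v_1,v_2], [v_1,v_3], [v_1,v_4], [v_2,v_3], [v_2,v_4], [v_3,v_4]
  2-simplices (10): [v_0,v_1,v_2], [v_0,v_1,v_3], [v_0,v_1,v_4], [v_0,v_2,v_3], [v_0,v_2,v_4], [v_0,v_3,v_4], [v_1,v_2,v_3], [v_1,v_2,v_4], [v_1,v_3,v_4], [v_2,v_3,v_4]
  3-simplices (5): [v_0,v_1,v_2,v_3], [v_0,v_1,v_2,v_4], [v_0,v_1,v_3,v_4], [v_0,v_2,v_3,v_4], [v_1,v_2,v_3,v_4]

Hence C_0 ≅ Z^5, C_1 ≅ Z^10, C_2 ≅ Z^10, C_3 ≅ Z^5.

Boundary ∂_1: C_1 → C_0 is given by ∂[p,q] = [q] − [p].
This gives a 5×10 integer matrix of rank 4; reducing to Smith normal form yields diagonal entries (1,1,1,1).

∂_2: C_2 → C_1 maps a triangle to the signed sum of its edges. For instance
  ∂[v_1,v_3,v_4] = [v_3,v_4] − [v_1,v_4] + [v_1,v_3],
  ∂[v_0,v_2,v_3] = [v_2,v_3] − [v_0,v_3] + [v_0,v_2].
The resulting 10×10 matrix has rank 6, and its Smith normal form has invariant factors (1,1,1,1,1,1).

∂_3: C_3 → C_2 sends each 3-simplex σ to the alternating sum Σ_i (−1)^i (σ with its i-th vertex removed). For instance
  ∂[v_0,v_1,v_2,v_4] = [v_1,v_2,v_4] − [v_0,v_2,v_4] + [v_0,v_1,v_4] − [v_0,v_1,v_2],
  ∂[v_0,v_1,v_3,v_4] = [v_1,v_3,v_4] − [v_0,v_3,v_4] + [v_0,v_1,v_4] − [v_0,v_1,v_3].
The 10×5 boundary matrix has rank 4 and Smith normal form diag(1,1,1,1).

From H_k ≅ ker(∂_k) / im(∂_{k+1}) we obtain:

  H_0: rank C_0 − rank ∂_1 = 5 − 4 = 1, and the invariant factors of ∂_1 are all 1, so H_0 ≅ Z.
  H_1: rank ker ∂_1 − rank ∂_2 = (10 − 4) − 6 = 0, and the invariant factors of ∂_2 are all 1, so H_1 ≅ 0.
  H_2: rank ker ∂_2 − rank ∂_3 = (10 − 6) − 4 = 0, and the invariant factors of ∂_3 are all 1, so H_2 ≅ 0.
  H_3: rank ker ∂_3 − rank ∂_4 = (5 − 4) − 0 = 1, and there is no ∂_4, so H_3 ≅ Z.

As a check, the Euler characteristic is 5 − 10 + 10 − 5 = 0, which agrees with 1 − 0 + 0 − 1 = 0.
(K is a triangulation of the 3-sphere S^3.)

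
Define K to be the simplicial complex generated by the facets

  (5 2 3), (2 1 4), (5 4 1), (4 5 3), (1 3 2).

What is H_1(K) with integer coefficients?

Fix the vertex order 1 < 2 < 3 < 4 < 5 and write every simplex with vertices in increasing order. Then dim K = 2 and the simplices of K are:

  0-simplices (5): [1], [2], [3], [4], [5]
  1-simplices (10): [1,2], [1,3], [1,4], [1,5], [2,3], [2,4], [2,5], [3,4], [3,5], [4,5]
  2-simplices (5): [1,2,3], [1,2,4], [1,4,5], [2,3,5], [3,4,5]

giving chain groups C_0 ≅ Z^5, C_1 ≅ Z^10, C_2 ≅ Z^5.

Boundary ∂_1: C_1 → C_0 sends each edge [p,q] (with p < q) to q − p.
This gives a 5×10 integer matrix of rank 4; reducing to Smith normal form yields diagonal entries (1,1,1,1).

The boundary map ∂_2: C_2 → C_1 sends each 2-simplex [p,q,r] to [q,r] − [p,r] + [p,q]. For instance
  ∂[1,2,4] = [2,4] − [1,4] + [1,2],
  ∂[3,4,5] = [4,5] − [3,5] + [3,4].
The 10×5 boundary matrix has rank 5 and Smith normal form diag(1,1,1,1,1).

Now H_k = ker ∂_k / im ∂_{k+1}, so:

  H_1: rank ker ∂_1 − rank ∂_2 = (10 − 4) − 5 = 1, and the invariant factors of ∂_2 are all 1, so H_1 ≅ Z.

H_1 = Z.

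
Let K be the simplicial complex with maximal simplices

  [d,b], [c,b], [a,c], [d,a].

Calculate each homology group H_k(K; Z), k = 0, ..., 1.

Take the total order a < b < c < d on the vertex set. Then K (dimension 1) consists of the simplices:

  0-simplices (4): a, b, c, d
  1-simplices (4): ac, ad, bc, bd

so the chain groups are C_0 ≅ Z^4, C_1 ≅ Z^4.

∂_1: C_1 → C_0 is given by ∂[p,q] = [q] − [p].
As a 4×4 matrix over Z this has rank 3, with invariant factors (1,1,1).

Now H_k = ker ∂_k / im ∂_{k+1}, so:

  H_0: rank C_0 − rank ∂_1 = 4 − 3 = 1, and the invariant factors of ∂_1 are all 1, so H_0 ≅ Z.
  H_1: rank ker ∂_1 − rank ∂_2 = (4 − 3) − 0 = 1, and there is no ∂_2, so H_1 ≅ Z.

As a check, the Euler characteristic is 4 − 4 = 0, which agrees with 1 − 1 = 0.

H_0 ≅ Z,  H_1 ≅ Z.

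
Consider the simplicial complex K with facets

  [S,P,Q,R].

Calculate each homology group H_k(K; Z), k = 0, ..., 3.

H_0 = Z,  H_1 = 0,  H_2 = 0,  H_3 = 0.

Order the vertices as P < Q < R < S. Listing each simplex with vertices in this order, K has dimension 3 with simplices:

  0-simplices (4): P, Q, R, S
  1-simplices (6): PQ, PR, PS, QR, QS, RS
  2-simplices (4): PQR, PQS, PRS, QRS
  3-simplices (1): PQRS

giving chain groups C_0 ≅ Z^4, C_1 ≅ Z^6, C_2 ≅ Z^4, C_3 ≅ Z^1.

∂_1: C_1 → C_0 is given by ∂[p,q] = [q] − [p]. For instance
  ∂PR = R − P.
The 4×6 boundary matrix has rank 3 and Smith normal form diag(1,1,1).

∂_2: C_2 → C_1 maps a triangle to the signed sum of its edges. For instance
  ∂PQR = QR − PR + PQ,
  ∂QRS = RS − QS + QR.
As a 6×4 matrix over Z this has rank 3, with invariant factors (1,1,1).

The boundary map ∂_3: C_3 → C_2 sends each 3-simplex σ to the alternating sum Σ_i (−1)^i (σ with its i-th vertex removed). For instance
  ∂PQRS = QRS − PRS + PQS − PQR.
As a 4×1 matrix over Z this has rank 1, with invariant factors (1).

Computing H_k = (kernel of ∂_k) / (image of ∂_{k+1}):

  H_0: rank C_0 − rank ∂_1 = 4 − 3 = 1, and the invariant factors of ∂_1 are all 1, so H_0 = Z.
  H_1: rank ker ∂_1 − rank ∂_2 = (6 − 3) − 3 = 0, and the invariant factors of ∂_2 are all 1, so H_1 = 0.
  H_2: rank ker ∂_2 − rank ∂_3 = (4 − 3) − 1 = 0, and the invariant factors of ∂_3 are all 1, so H_2 = 0.
  H_3: rank ker ∂_3 − rank ∂_4 = (1 − 1) − 0 = 0, and there is no ∂_4, so H_3 = 0.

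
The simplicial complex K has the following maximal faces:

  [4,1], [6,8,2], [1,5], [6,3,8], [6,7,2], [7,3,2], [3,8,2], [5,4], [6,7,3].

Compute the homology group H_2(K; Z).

H_2 = Z.

Take the total order 1 < 2 < 3 < 4 < 5 < 6 < 7 < 8 on the vertex set. Then K (dimension 2) consists of the simplices:

  0-simplices (8): [1], [2], [3], [4], [5], [6], [7], [8]
  1-simplices (12): [1,4], [1,5], [2,3], [2,6], [2,7], [2,8], [3,6], [3,7], [3,8], [4,5], [6,7], [6,8]
  2-simplices (6): [2,3,7], [2,3,8], [2,6,7], [2,6,8], [3,6,7], [3,6,8]

so the chain groups are C_0 ≅ Z^8, C_1 ≅ Z^12, C_2 ≅ Z^6.

∂_1: C_1 → C_0 maps an edge to its endpoints' difference, ∂[p,q] = q − p. For instance
  ∂[1,5] = [5] − [1].
The 8×12 boundary matrix has rank 6 and Smith normal form diag(1,1,1,1,1,1).

The boundary map ∂_2: C_2 → C_1 acts by ∂[p,q,r] = [q,r] − [p,r] + [p,q]. For instance
  ∂[3,6,7] = [6,7] − [3,7] + [3,6],
  ∂[2,6,7] = [6,7] − [2,7] + [2,6].
This gives a 12×6 integer matrix of rank 5; reducing to Smith normal form yields diagonal entries (1,1,1,1,1).

Computing H_k = (kernel of ∂_k) / (image of ∂_{k+1}):

  H_2: rank ker ∂_2 − rank ∂_3 = (6 − 5) − 0 = 1, and there is no ∂_3, so H_2 ≅ Z.

(K is a triangulation of the disjoint union of the 2-sphere S^2 and the circle S^1.)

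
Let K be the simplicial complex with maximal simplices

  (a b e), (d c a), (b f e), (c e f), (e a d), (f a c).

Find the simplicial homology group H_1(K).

H_1 = Z.

We work with the vertex ordering a < b < c < d < e < f. The simplices of K, each written with vertices in increasing order, are:

  0-simplices (6): a, b, c, d, e, f
  1-simplices (12): ab, ac, ad, ae, af, be, bf, cd, ce, cf, de, ef
  2-simplices (6): abe, acd, acf, ade, bef, cef

so the chain groups are C_0 ≅ Z^6, C_1 ≅ Z^12, C_2 ≅ Z^6.

∂_1: C_1 → C_0 is given by ∂[p,q] = [q] − [p]. For instance
  ∂be = e − b.
This gives a 6×12 integer matrix of rank 5; reducing to Smith normal form yields diagonal entries (1,1,1,1,1).

Boundary ∂_2: C_2 → C_1 maps a triangle to the signed sum of its edges. For instance
  ∂ade = de − ae + ad,
  ∂acf = cf − af + ac.
The 12×6 boundary matrix has rank 6 and Smith normal form diag(1,1,1,1,1,1).

Now H_k = ker ∂_k / im ∂_{k+1}, so:

  H_1: rank ker ∂_1 − rank ∂_2 = (12 − 5) − 6 = 1, and the invariant factors of ∂_2 are all 1, so H_1 = Z.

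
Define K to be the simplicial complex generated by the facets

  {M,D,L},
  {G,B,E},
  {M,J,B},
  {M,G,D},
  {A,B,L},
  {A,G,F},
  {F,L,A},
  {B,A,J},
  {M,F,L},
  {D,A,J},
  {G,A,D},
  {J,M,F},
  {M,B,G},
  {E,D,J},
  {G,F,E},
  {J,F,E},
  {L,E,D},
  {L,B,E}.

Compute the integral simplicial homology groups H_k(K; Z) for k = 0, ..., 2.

H_0 ≅ Z,  H_1 ≅ Z^2,  H_2 ≅ Z.

We work with the vertex ordering A < B < D < E < F < G < J < L < M. The simplices of K, each written with vertices in increasing order, are:

  0-simplices (9): A, B, D, E, F, G, J, L, M
  1-simplices (27): AB, AD, AF, AG, AJ, AL, BE, BG, BJ, BL, BM, DE, DG, DJ, DL, DM, EF, EG, EJ, EL, FG, FJ, FL, FM, GM, JM, LM
  2-simplices (18): ABJ, ABL, ADG, ADJ, AFG, AFL, BEG, BEL, BGM, BJM, DEJ, DEL, DGM, DLM, EFG, EFJ, FJM, FLM

Hence C_0 ≅ Z^9, C_1 ≅ Z^27, C_2 ≅ Z^18.

Boundary ∂_1: C_1 → C_0 sends each edge [p,q] (with p < q) to q − p.
As a 9×27 matrix over Z this has rank 8, with invariant factors (1,1,1,1,1,1,1,1).

∂_2: C_2 → C_1 sends each 2-simplex [p,q,r] to [q,r] − [p,r] + [p,q]. For instance
  ∂DEJ = EJ − DJ + DE,
  ∂DLM = LM − DM + DL.
This gives a 27×18 integer matrix of rank 17; reducing to Smith normal form yields diagonal entries (1,1,1,1,1,1,1,1,1,1,1,1,1,1,1,1,1).

Reading off H_k = ker ∂_k / im ∂_{k+1}:

  H_0: rank C_0 − rank ∂_1 = 9 − 8 = 1, and the invariant factors of ∂_1 are all 1, so H_0 ≅ Z.
  H_1: rank ker ∂_1 − rank ∂_2 = (27 − 8) − 17 = 2, and the invariant factors of ∂_2 are all 1, so H_1 ≅ Z^2.
  H_2: rank ker ∂_2 − rank ∂_3 = (18 − 17) − 0 = 1, and there is no ∂_3, so H_2 ≅ Z.

(K is a triangulation of the torus T^2.)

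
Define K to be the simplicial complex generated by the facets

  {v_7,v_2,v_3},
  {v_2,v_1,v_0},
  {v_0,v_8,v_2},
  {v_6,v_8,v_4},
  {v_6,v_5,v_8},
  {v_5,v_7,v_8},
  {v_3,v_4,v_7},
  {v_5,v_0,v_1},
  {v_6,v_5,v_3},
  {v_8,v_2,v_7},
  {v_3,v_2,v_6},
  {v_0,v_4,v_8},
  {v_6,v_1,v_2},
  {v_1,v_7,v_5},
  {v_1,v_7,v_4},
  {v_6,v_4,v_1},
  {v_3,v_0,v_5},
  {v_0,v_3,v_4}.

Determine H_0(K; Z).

H_0 ≅ Z.

Fix the vertex order v_0 < v_1 < v_2 < v_3 < v_4 < v_5 < v_6 < v_7 < v_8 and write every simplex with vertices in increasing order. Then dim K = 2 and the simplices of K are:

  0-simplices (9): [v_0], [v_1], [v_2], [v_3], [v_4], [v_5], [v_6], [v_7], [v_8]
  1-simplices (27): (27 of them)
  2-simplices (18): (18 of them)

so the chain groups are C_0 ≅ Z^9, C_1 ≅ Z^27, C_2 ≅ Z^18.

The boundary map ∂_1: C_1 → C_0 sends each edge [p,q] (with p < q) to q − p.
This gives a 9×27 integer matrix of rank 8; reducing to Smith normal form yields diagonal entries (1,1,1,1,1,1,1,1).

∂_2: C_2 → C_1 acts by ∂[p,q,r] = [q,r] − [p,r] + [p,q]. For instance
  ∂[v_1,v_4,v_7] = [v_4,v_7] − [v_1,v_7] + [v_1,v_4],
  ∂[v_1,v_4,v_6] = [v_4,v_6] − [v_1,v_6] + [v_1,v_4].
As a 27×18 matrix over Z this has rank 17, with invariant factors (1,1,1,1,1,1,1,1,1,1,1,1,1,1,1,1,1).

Computing H_k = (kernel of ∂_k) / (image of ∂_{k+1}):

  H_0: rank C_0 − rank ∂_1 = 9 − 8 = 1, and the invariant factors of ∂_1 are all 1, so H_0 = Z.

(K is a triangulation of the torus T^2.)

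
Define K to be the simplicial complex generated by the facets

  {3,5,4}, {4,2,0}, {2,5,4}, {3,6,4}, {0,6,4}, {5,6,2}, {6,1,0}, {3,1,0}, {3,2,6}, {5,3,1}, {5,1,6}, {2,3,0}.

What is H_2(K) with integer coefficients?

H_2 ≅ 0.

K has 7 vertices, 18 edges, 12 triangles.
rank ∂_2 = 12, rank ∂_3 = 0 ⇒ b_2 = 12 − 12 − 0 = 0. So H_2 ≅ 0.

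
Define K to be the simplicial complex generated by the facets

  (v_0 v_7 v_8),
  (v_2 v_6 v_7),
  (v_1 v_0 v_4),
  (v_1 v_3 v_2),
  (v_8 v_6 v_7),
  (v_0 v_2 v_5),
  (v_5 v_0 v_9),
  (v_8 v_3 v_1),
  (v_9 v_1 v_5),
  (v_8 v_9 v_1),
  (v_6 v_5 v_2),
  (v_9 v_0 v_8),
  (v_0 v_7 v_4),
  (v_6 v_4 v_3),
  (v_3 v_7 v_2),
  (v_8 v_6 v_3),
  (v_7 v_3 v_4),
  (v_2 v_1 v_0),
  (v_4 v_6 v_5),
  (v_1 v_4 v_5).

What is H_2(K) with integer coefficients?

H_2 ≅ 0.

We work with the vertex ordering v_0 < v_1 < v_2 < v_3 < v_4 < v_5 < v_6 < v_7 < v_8 < v_9. The simplices of K, each written with vertices in increasing order, are:

  0-simplices (10): [v_0], [v_1], [v_2], [v_3], [v_4], [v_5], [v_6], [v_7], [v_8], [v_9]
  1-simplices (30): (30 of them)
  2-simplices (20): (20 of them)

Hence C_0 ≅ Z^10, C_1 ≅ Z^30, C_2 ≅ Z^20.

∂_1: C_1 → C_0 sends each edge [p,q] (with p < q) to q − p. For instance
  ∂[v_0,v_8] = [v_8] − [v_0].
The 10×30 boundary matrix has rank 9 and Smith normal form diag(1,1,1,1,1,1,1,1,1).

The boundary map ∂_2: C_2 → C_1 maps a triangle to the signed sum of its edges. For instance
  ∂[v_0,v_1,v_2] = [v_1,v_2] − [v_0,v_2] + [v_0,v_1],
  ∂[v_1,v_3,v_8] = [v_3,v_8] − [v_1,v_8] + [v_1,v_3].
The 30×20 boundary matrix has rank 20 and Smith normal form diag(1,1,1,1,1,1,1,1,1,1,1,1,1,1,1,1,1,1,1,2).

Computing H_k = (kernel of ∂_k) / (image of ∂_{k+1}):

  H_2: rank ker ∂_2 − rank ∂_3 = (20 − 20) − 0 = 0, and there is no ∂_3, so H_2 ≅ 0.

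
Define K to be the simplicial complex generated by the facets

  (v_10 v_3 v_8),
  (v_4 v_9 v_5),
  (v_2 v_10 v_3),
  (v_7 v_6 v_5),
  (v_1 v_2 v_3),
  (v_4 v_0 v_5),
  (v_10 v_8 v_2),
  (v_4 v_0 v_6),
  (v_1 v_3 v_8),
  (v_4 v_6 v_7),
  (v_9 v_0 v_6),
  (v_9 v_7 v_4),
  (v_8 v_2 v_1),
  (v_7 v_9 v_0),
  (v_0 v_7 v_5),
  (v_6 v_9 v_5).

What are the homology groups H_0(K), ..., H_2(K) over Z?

H_0 = Z^2,  H_1 = Z/2,  H_2 = Z.

K has 11 vertices, 24 edges, 16 triangles.
rank ∂_0 = 0, rank ∂_1 = 9 ⇒ b_0 = 11 − 0 − 9 = 2; all invariant factors of ∂_1 are 1 so no torsion. So H_0 ≅ Z^2.
rank ∂_1 = 9, rank ∂_2 = 15 ⇒ b_1 = 24 − 9 − 15 = 0; ∂_2 has invariant factor(s) [2] giving torsion. So H_1 ≅ Z/2.
rank ∂_2 = 15, rank ∂_3 = 0 ⇒ b_2 = 16 − 15 − 0 = 1. So H_2 ≅ Z.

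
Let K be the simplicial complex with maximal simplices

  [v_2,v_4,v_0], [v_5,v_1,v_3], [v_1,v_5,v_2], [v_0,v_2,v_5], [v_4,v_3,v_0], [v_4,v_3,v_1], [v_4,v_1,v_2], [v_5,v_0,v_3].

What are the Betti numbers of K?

b_0 = 1, b_1 = 0, b_2 = 1.

Fix the vertex order v_0 < v_1 < v_2 < v_3 < v_4 < v_5 and write every simplex with vertices in increasing order. Then dim K = 2 and the simplices of K are:

  0-simplices (6): [v_0], [v_1], [v_2], [v_3], [v_4], [v_5]
  1-simplices (12): [v_0,v_2], [v_0,v_3], [v_0,v_4], [v_0,v_5], [v_1,v_2], [v_1,v_3], [v_1,v_4], [v_1,v_5], [v_2,v_4], [v_2,v_5], [v_3,v_4], [v_3,v_5]
  2-simplices (8): [v_0,v_2,v_4], [v_0,v_2,v_5], [v_0,v_3,v_4], [v_0,v_3,v_5], [v_1,v_2,v_4], [v_1,v_2,v_5], [v_1,v_3,v_4], [v_1,v_3,v_5]

Hence C_0 ≅ Z^6, C_1 ≅ Z^12, C_2 ≅ Z^8.

Boundary ∂_1: C_1 → C_0 maps an edge to its endpoints' difference, ∂[p,q] = q − p. For instance
  ∂[v_1,v_2] = [v_2] − [v_1].
The resulting 6×12 matrix has rank 5, and its Smith normal form has invariant factors (1,1,1,1,1).

The boundary map ∂_2: C_2 → C_1 maps a triangle to the signed sum of its edges. For instance
  ∂[v_0,v_3,v_4] = [v_3,v_4] − [v_0,v_4] + [v_0,v_3],
  ∂[v_1,v_3,v_4] = [v_3,v_4] − [v_1,v_4] + [v_1,v_3].
The resulting 12×8 matrix has rank 7, and its Smith normal form has invariant factors (1,1,1,1,1,1,1).

Computing H_k = (kernel of ∂_k) / (image of ∂_{k+1}):

  H_0: rank C_0 − rank ∂_1 = 6 − 5 = 1, and the invariant factors of ∂_1 are all 1, so H_0 ≅ Z.
  H_1: rank ker ∂_1 − rank ∂_2 = (12 − 5) − 7 = 0, and the invariant factors of ∂_2 are all 1, so H_1 ≅ 0.
  H_2: rank ker ∂_2 − rank ∂_3 = (8 − 7) − 0 = 1, and there is no ∂_3, so H_2 ≅ Z.

(K is a triangulation of the 2-sphere S^2.)

Hence the Betti numbers are b_0 = 1, b_1 = 0, b_2 = 1.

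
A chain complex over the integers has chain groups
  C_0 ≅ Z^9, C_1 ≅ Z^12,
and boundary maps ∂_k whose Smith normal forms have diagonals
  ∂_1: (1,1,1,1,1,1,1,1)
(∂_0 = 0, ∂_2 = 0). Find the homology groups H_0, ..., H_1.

H_0 = Z,  H_1 = Z^4.

H_0: b_0 = 9 − 0 − 8 = 1; torsion from ∂_1 factors > 1: none. So H_0 = Z.
H_1: b_1 = 12 − 8 − 0 = 4; torsion from ∂_2 factors > 1: none. So H_1 = Z^4.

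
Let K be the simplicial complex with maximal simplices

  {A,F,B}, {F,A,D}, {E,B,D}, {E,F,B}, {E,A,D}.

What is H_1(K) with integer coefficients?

H_1 = Z.

Fix the vertex order A < B < D < E < F and write every simplex with vertices in increasing order. Then dim K = 2 and the simplices of K are:

  0-simplices (5): A, B, D, E, F
  1-simplices (10): AB, AD, AE, AF, BD, BE, BF, DE, DF, EF
  2-simplices (5): ABF, ADE, ADF, BDE, BEF

so the chain groups are C_0 ≅ Z^5, C_1 ≅ Z^10, C_2 ≅ Z^5.

The boundary map ∂_1: C_1 → C_0 sends each edge [p,q] (with p < q) to q − p. For instance
  ∂BD = D − B.
The resulting 5×10 matrix has rank 4, and its Smith normal form has invariant factors (1,1,1,1).

∂_2: C_2 → C_1 acts by ∂[p,q,r] = [q,r] − [p,r] + [p,q]. For instance
  ∂BDE = DE − BE + BD,
  ∂ADE = DE − AE + AD.
This gives a 10×5 integer matrix of rank 5; reducing to Smith normal form yields diagonal entries (1,1,1,1,1).

Reading off H_k = ker ∂_k / im ∂_{k+1}:

  H_1: rank ker ∂_1 − rank ∂_2 = (10 − 4) − 5 = 1, and the invariant factors of ∂_2 are all 1, so H_1 = Z.

(K is a triangulation of the Möbius band.)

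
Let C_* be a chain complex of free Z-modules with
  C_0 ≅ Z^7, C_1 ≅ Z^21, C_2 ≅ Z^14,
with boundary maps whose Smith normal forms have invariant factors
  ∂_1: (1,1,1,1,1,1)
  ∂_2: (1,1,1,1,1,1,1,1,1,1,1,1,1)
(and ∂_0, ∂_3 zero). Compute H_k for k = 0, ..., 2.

H_0 ≅ Z,  H_1 ≅ Z^2,  H_2 ≅ Z.

H_0: b_0 = 7 − 0 − 6 = 1; torsion from ∂_1 factors > 1: none. So H_0 ≅ Z.
H_1: b_1 = 21 − 6 − 13 = 2; torsion from ∂_2 factors > 1: none. So H_1 ≅ Z^2.
H_2: b_2 = 14 − 13 − 0 = 1; torsion from ∂_3 factors > 1: none. So H_2 ≅ Z.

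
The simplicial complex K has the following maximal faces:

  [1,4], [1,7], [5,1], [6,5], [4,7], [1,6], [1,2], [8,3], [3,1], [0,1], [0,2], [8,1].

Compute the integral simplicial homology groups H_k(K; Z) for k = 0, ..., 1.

H_0 = Z,  H_1 = Z^4.

Take the total order 0 < 1 < 2 < 3 < 4 < 5 < 6 < 7 < 8 on the vertex set. Then K (dimension 1) consists of the simplices:

  0-simplices (9): [0], [1], [2], [3], [4], [5], [6], [7], [8]
  1-simplices (12): [0,1], [0,2], [1,2], [1,3], [1,4], [1,5], [1,6], [1,7], [1,8], [3,8], [4,7], [5,6]

Hence C_0 ≅ Z^9, C_1 ≅ Z^12.

The boundary map ∂_1: C_1 → C_0 maps an edge to its endpoints' difference, ∂[p,q] = q − p. For instance
  ∂[1,8] = [8] − [1].
As a 9×12 matrix over Z this has rank 8, with invariant factors (1,1,1,1,1,1,1,1).

From H_k ≅ ker(∂_k) / im(∂_{k+1}) we obtain:

  H_0: rank C_0 − rank ∂_1 = 9 − 8 = 1, and the invariant factors of ∂_1 are all 1, so H_0 ≅ Z.
  H_1: rank ker ∂_1 − rank ∂_2 = (12 − 8) − 0 = 4, and there is no ∂_2, so H_1 ≅ Z^4.

As a check, the Euler characteristic is 9 − 12 = -3, which agrees with 1 − 4 = -3.
(K is a triangulation of a wedge of 4 circles.)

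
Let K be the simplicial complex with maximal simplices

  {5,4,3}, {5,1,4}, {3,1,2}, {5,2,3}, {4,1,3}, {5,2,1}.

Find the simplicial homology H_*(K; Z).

Fix the vertex order 1 < 2 < 3 < 4 < 5 and write every simplex with vertices in increasing order. Then dim K = 2 and the simplices of K are:

  0-simplices (5): [1], [2], [3], [4], [5]
  1-simplices (9): [1,2], [1,3], [1,4], [1,5], [2,3], [2,5], [3,4], [3,5], [4,5]
  2-simplices (6): [1,2,3], [1,2,5], [1,3,4], [1,4,5], [2,3,5], [3,4,5]

Hence C_0 ≅ Z^5, C_1 ≅ Z^9, C_2 ≅ Z^6.

The boundary map ∂_1: C_1 → C_0 maps an edge to its endpoints' difference, ∂[p,q] = q − p.
The 5×9 boundary matrix has rank 4 and Smith normal form diag(1,1,1,1).

The boundary map ∂_2: C_2 → C_1 acts by ∂[p,q,r] = [q,r] − [p,r] + [p,q]. For instance
  ∂[1,2,5] = [2,5] − [1,5] + [1,2],
  ∂[2,3,5] = [3,5] − [2,5] + [2,3].
This gives a 9×6 integer matrix of rank 5; reducing to Smith normal form yields diagonal entries (1,1,1,1,1).

From H_k ≅ ker(∂_k) / im(∂_{k+1}) we obtain:

  H_0: rank C_0 − rank ∂_1 = 5 − 4 = 1, and the invariant factors of ∂_1 are all 1, so H_0 = Z.
  H_1: rank ker ∂_1 − rank ∂_2 = (9 − 4) − 5 = 0, and the invariant factors of ∂_2 are all 1, so H_1 = 0.
  H_2: rank ker ∂_2 − rank ∂_3 = (6 − 5) − 0 = 1, and there is no ∂_3, so H_2 = Z.

H_0 ≅ Z,  H_1 = 0,  H_2 ≅ Z.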